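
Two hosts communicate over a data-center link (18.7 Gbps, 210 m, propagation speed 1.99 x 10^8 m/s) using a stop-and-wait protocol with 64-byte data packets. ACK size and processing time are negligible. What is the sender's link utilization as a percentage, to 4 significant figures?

t_tx = L/R = 512/18700000000 = 2.73797e-08 s.
t_prop = 210/199000000 = 1.05528e-06 s; RTT = 2.11055e-06 s.
Cycle = t_tx + RTT = 2.13793e-06 s.
Utilization = t_tx / cycle = 2.73797e-08/2.13793e-06 = 1.281 %.

1.281 %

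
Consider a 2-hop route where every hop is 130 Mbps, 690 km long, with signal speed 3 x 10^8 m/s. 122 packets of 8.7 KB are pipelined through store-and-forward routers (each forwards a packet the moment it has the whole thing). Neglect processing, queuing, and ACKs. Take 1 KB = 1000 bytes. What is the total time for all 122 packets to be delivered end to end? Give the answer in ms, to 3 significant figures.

70.5 ms

Per-hop transmission t_tx = L/R = 69600/130000000 = 0.535385 ms.
Per-hop propagation t_prop = 690000/300000000 = 2.3 ms.
Pipeline fill: first packet needs 2·t_tx to clear all hops; remaining 121 packets each add one t_tx.
Total = (2+122-1)·t_tx + 2·t_prop = 123·0.535385 + 2·2.3 = 70.5 ms.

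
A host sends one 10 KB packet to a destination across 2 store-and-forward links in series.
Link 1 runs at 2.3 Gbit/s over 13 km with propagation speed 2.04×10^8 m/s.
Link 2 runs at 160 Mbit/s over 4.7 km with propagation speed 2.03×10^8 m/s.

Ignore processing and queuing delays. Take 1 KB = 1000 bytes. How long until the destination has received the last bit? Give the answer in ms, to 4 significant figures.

L = 80000 bits.
Transmission delays (L/R per hop): 0.0347826, 0.5 ms; sum = 0.534783 ms.
Propagation delays (d/s per hop): 0.0637255, 0.0231527 ms; sum = 0.0868782 ms.
End-to-end = 0.6217 ms.

0.6217 ms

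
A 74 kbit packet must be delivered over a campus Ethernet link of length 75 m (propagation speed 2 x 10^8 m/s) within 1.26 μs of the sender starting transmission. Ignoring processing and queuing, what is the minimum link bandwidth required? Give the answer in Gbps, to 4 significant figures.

Propagation delay = 75 / 200000000 = 0.375 μs.
Transmission budget = 1.26 − 0.375 = 0.885 μs.
R ≥ L / t_tx = 74000 bits / 8.85e-07 s = 83.62 Gbps.

83.62 Gbps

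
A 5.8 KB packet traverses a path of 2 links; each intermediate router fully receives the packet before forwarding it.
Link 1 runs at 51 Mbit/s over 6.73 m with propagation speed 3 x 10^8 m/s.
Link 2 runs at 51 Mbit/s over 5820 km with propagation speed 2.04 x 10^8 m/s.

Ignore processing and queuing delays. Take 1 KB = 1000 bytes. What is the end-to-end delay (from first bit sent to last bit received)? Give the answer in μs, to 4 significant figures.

L = 46400 bits.
Transmission delay per hop = L/R = 46400/51000000 = 909.804 μs; 2 hops → 1819.61 μs.
Propagation delays (d/s per hop): 0.0224333, 28529.4 μs; sum = 28529.4 μs.
End-to-end = 30350 μs.

30350 μs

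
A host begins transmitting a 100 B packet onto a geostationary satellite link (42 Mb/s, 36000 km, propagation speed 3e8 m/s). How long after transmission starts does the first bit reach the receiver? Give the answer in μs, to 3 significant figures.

120000 μs

First bit experiences only propagation delay: d/s = 36000000/300000000 = 120000 μs.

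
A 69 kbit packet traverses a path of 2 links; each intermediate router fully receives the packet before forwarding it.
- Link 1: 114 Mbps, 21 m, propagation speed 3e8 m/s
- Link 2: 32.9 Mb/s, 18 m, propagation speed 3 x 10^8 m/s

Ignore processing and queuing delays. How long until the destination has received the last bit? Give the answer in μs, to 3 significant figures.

L = 69000 bits.
Transmission delays (L/R per hop): 605.263, 2097.26 μs; sum = 2702.53 μs.
Propagation delays (d/s per hop): 0.07, 0.06 μs; sum = 0.13 μs.
End-to-end = 2700 μs.

2700 μs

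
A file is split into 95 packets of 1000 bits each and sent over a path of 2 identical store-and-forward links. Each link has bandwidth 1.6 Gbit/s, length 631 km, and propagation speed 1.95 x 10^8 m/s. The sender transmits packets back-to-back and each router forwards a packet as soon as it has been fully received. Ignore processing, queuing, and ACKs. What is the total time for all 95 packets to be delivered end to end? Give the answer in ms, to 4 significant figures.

Per-hop transmission t_tx = L/R = 1000/1600000000 = 0.000625 ms.
Per-hop propagation t_prop = 631000/195000000 = 3.2359 ms.
Pipeline fill: first packet needs 2·t_tx to clear all hops; remaining 94 packets each add one t_tx.
Total = (2+95-1)·t_tx + 2·t_prop = 96·0.000625 + 2·3.2359 = 6.532 ms.

6.532 ms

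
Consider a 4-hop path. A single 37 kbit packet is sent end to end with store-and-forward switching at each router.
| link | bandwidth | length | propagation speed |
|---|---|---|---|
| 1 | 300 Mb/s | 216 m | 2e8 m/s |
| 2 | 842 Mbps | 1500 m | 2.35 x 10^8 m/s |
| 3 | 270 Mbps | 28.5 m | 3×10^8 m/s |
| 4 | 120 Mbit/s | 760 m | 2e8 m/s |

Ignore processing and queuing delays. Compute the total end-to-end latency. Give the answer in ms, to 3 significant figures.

0.624 ms

L = 37000 bits.
Transmission delays (L/R per hop): 0.123333, 0.043943, 0.137037, 0.308333 ms; sum = 0.612647 ms.
Propagation delays (d/s per hop): 0.00108, 0.00638298, 9.5e-05, 0.0038 ms; sum = 0.011358 ms.
End-to-end = 0.624 ms.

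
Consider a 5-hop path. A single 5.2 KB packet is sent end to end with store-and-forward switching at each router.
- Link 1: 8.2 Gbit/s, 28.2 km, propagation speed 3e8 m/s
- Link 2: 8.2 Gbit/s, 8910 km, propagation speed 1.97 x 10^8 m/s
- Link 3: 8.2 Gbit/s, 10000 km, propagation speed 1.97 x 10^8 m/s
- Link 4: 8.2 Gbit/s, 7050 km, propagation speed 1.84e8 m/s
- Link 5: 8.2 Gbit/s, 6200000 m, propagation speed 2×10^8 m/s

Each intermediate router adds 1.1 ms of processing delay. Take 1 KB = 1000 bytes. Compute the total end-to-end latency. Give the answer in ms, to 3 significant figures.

170 ms

L = 41600 bits.
Transmission delay per hop = L/R = 41600/8.2e+09 = 0.00507317 ms; 5 hops → 0.0253659 ms.
Propagation delays (d/s per hop): 0.094, 45.2284, 50.7614, 38.3152, 31 ms; sum = 165.399 ms.
Processing at 4 router(s): 4 × 1.1 ms = 4.4 ms.
End-to-end = 170 ms.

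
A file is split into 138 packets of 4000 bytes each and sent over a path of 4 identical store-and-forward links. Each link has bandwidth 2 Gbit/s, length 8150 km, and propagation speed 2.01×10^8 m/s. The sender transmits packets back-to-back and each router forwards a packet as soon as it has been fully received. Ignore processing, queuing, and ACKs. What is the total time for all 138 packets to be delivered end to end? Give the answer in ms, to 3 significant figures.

Per-hop transmission t_tx = L/R = 32000/2000000000 = 0.016 ms.
Per-hop propagation t_prop = 8150000/2.01e+08 = 40.5473 ms.
Pipeline fill: first packet needs 4·t_tx to clear all hops; remaining 137 packets each add one t_tx.
Total = (4+138-1)·t_tx + 4·t_prop = 141·0.016 + 4·40.5473 = 164 ms.

164 ms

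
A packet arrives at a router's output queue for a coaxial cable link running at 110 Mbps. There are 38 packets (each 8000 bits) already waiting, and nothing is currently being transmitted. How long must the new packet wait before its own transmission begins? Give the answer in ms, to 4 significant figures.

2.764 ms

Each queued packet: L/R = 8000/110000000 = 0.0727273 ms.
38 queued → 2.76364 ms.
Queuing delay = 2.764 ms.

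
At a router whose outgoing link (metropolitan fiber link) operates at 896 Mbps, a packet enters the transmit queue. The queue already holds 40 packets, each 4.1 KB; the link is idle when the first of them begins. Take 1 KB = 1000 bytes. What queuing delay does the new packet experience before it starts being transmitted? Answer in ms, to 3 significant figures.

1.46 ms

Each queued packet: L/R = 32800/896000000 = 0.0366071 ms.
40 queued → 1.46429 ms.
Queuing delay = 1.46 ms.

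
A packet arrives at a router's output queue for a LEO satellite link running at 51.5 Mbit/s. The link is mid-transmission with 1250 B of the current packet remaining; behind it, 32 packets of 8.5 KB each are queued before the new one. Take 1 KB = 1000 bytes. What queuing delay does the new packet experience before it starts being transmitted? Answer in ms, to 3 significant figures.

Each queued packet: L/R = 68000/51500000 = 1.32039 ms.
32 queued → 42.2524 ms.
Plus remaining 10000 bits of current packet: 0.194175 ms.
Queuing delay = 42.4 ms.

42.4 ms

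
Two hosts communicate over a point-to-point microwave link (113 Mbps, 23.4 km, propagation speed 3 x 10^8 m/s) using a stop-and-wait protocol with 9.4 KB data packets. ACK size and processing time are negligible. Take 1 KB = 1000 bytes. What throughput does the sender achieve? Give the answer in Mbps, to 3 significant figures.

t_tx = L/R = 75200/113000000 = 0.000665487 s.
t_prop = 23400/300000000 = 7.8e-05 s; RTT = 0.000156 s.
Cycle = t_tx + RTT = 0.000821487 s.
Throughput = L / cycle = 75200 / 0.000821487 = 91.5 Mbps.

91.5 Mbps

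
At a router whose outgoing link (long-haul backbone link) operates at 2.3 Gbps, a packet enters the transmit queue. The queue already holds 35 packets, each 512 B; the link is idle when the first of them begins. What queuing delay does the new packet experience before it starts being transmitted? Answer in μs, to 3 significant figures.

62.3 μs

Each queued packet: L/R = 4096/2300000000 = 1.78087 μs.
35 queued → 62.3304 μs.
Queuing delay = 62.3 μs.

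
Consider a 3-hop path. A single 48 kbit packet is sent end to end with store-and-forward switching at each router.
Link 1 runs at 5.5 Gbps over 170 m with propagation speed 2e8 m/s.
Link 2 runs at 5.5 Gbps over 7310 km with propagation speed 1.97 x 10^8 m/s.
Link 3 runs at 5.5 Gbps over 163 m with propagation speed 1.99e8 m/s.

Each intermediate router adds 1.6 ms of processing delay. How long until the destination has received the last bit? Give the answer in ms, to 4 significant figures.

40.33 ms

L = 48000 bits.
Transmission delay per hop = L/R = 48000/5500000000 = 0.00872727 ms; 3 hops → 0.0261818 ms.
Propagation delays (d/s per hop): 0.00085, 37.1066, 0.000819095 ms; sum = 37.1083 ms.
Processing at 2 router(s): 2 × 1.6 ms = 3.2 ms.
End-to-end = 40.33 ms.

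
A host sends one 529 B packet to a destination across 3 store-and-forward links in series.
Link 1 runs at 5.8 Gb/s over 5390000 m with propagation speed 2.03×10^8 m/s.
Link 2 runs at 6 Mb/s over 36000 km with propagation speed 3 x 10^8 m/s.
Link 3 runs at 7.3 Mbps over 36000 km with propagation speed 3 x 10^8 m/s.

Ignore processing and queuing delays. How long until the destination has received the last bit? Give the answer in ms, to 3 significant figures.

268 ms

L = 529 × 8 = 4232 bits.
Transmission delays (L/R per hop): 0.000729655, 0.705333, 0.579726 ms; sum = 1.28579 ms.
Propagation delays (d/s per hop): 26.5517, 120, 120 ms; sum = 266.552 ms.
End-to-end = 268 ms.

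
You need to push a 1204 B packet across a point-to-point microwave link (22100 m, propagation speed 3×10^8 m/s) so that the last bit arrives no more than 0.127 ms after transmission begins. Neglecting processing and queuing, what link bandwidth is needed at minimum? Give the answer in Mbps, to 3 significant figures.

L = 9632 bits.
Propagation delay = 22100 / 300000000 = 0.0736667 ms.
Transmission budget = 0.127 − 0.0736667 = 0.0533333 ms.
R ≥ L / t_tx = 9632 bits / 5.33333e-05 s = 181 Mbps.

181 Mbps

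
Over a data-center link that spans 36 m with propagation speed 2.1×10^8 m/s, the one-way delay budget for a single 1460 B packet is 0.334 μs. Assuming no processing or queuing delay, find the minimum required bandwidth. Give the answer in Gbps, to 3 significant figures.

L = 11680 bits.
Propagation delay = 36 / 210000000 = 0.171429 μs.
Transmission budget = 0.334 − 0.171429 = 0.162571 μs.
R ≥ L / t_tx = 11680 bits / 1.62571e-07 s = 71.8 Gbps.

71.8 Gbps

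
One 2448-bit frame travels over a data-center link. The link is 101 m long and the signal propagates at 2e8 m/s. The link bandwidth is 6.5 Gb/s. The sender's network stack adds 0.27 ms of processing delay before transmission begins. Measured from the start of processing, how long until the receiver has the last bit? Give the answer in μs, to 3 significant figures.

Transmission delay = L/R = 2448 / 6500000000 = 0.376615 μs.
Propagation delay = d/s = 101 m / 200000000 m/s = 0.505 μs.
Plus processing delay 0.27 ms = 270 μs.
Total = 271 μs.

271 μs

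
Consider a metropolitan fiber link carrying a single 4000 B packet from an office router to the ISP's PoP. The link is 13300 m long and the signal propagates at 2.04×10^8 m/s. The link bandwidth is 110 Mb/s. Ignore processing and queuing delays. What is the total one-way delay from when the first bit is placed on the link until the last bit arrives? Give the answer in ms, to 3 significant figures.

0.356 ms

L = 4000 × 8 = 32000 bits.
Transmission delay = L/R = 32000 / 110000000 = 0.290909 ms.
Propagation delay = d/s = 13300 m / 204000000 m/s = 0.0651961 ms.
Total = 0.356 ms.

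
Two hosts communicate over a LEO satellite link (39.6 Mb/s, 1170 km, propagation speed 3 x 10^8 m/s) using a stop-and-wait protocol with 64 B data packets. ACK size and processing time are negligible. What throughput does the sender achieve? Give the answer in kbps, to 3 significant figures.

t_tx = L/R = 512/39600000 = 1.29293e-05 s.
t_prop = 1170000/300000000 = 0.0039 s; RTT = 0.0078 s.
Cycle = t_tx + RTT = 0.00781293 s.
Throughput = L / cycle = 512 / 0.00781293 = 65.5 kbps.

65.5 kbps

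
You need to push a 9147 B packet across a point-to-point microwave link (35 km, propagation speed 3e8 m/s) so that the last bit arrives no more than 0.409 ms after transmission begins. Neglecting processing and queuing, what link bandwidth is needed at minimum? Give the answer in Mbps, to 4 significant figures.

L = 73176 bits.
Propagation delay = 35000 / 300000000 = 0.116667 ms.
Transmission budget = 0.409 − 0.116667 = 0.292333 ms.
R ≥ L / t_tx = 73176 bits / 0.000292333 s = 250.3 Mbps.

250.3 Mbps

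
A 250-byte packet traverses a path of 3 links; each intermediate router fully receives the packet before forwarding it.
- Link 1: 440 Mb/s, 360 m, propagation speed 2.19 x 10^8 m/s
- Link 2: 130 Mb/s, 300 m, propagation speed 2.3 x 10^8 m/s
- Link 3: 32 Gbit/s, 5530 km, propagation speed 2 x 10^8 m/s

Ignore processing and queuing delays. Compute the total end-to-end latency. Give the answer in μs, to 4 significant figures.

L = 250 × 8 = 2000 bits.
Transmission delays (L/R per hop): 4.54545, 15.3846, 0.0625 μs; sum = 19.9926 μs.
Propagation delays (d/s per hop): 1.64384, 1.30435, 27650 μs; sum = 27652.9 μs.
End-to-end = 27670 μs.

27670 μs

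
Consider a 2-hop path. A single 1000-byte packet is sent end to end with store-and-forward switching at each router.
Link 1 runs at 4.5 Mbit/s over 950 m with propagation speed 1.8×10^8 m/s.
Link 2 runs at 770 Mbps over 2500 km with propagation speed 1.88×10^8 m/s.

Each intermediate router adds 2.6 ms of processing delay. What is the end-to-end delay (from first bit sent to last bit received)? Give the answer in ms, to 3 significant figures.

17.7 ms

L = 1000 × 8 = 8000 bits.
Transmission delays (L/R per hop): 1.77778, 0.0103896 ms; sum = 1.78817 ms.
Propagation delays (d/s per hop): 0.00527778, 13.2979 ms; sum = 13.3032 ms.
Processing at 1 router(s): 1 × 2.6 ms = 2.6 ms.
End-to-end = 17.7 ms.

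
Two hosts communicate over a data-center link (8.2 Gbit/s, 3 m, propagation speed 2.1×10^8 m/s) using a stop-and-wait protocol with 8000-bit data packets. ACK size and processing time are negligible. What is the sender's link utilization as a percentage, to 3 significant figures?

97.2 %

t_tx = L/R = 8000/8.2e+09 = 9.7561e-07 s.
t_prop = 3/210000000 = 1.42857e-08 s; RTT = 2.85714e-08 s.
Cycle = t_tx + RTT = 1.00418e-06 s.
Utilization = t_tx / cycle = 9.7561e-07/1.00418e-06 = 97.2 %.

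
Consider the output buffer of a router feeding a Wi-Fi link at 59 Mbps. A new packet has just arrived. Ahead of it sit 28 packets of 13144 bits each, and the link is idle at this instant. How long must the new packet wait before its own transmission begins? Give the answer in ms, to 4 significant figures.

Each queued packet: L/R = 13144/59000000 = 0.22278 ms.
28 queued → 6.23783 ms.
Queuing delay = 6.238 ms.

6.238 ms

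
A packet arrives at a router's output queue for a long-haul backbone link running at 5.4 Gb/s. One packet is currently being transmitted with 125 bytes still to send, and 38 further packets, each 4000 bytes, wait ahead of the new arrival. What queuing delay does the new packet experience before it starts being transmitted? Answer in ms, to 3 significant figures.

0.225 ms

Each queued packet: L/R = 32000/5400000000 = 0.00592593 ms.
38 queued → 0.225185 ms.
Plus remaining 1000 bits of current packet: 0.000185185 ms.
Queuing delay = 0.225 ms.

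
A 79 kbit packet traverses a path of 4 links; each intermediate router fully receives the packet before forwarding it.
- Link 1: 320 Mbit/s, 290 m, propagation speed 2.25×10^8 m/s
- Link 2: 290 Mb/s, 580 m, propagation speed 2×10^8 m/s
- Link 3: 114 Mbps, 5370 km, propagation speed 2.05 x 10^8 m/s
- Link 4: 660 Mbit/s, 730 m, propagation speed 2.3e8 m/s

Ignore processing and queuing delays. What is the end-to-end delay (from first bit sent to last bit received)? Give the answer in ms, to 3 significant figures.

L = 79000 bits.
Transmission delays (L/R per hop): 0.246875, 0.272414, 0.692982, 0.119697 ms; sum = 1.33197 ms.
Propagation delays (d/s per hop): 0.00128889, 0.0029, 26.1951, 0.00317391 ms; sum = 26.2025 ms.
End-to-end = 27.5 ms.

27.5 ms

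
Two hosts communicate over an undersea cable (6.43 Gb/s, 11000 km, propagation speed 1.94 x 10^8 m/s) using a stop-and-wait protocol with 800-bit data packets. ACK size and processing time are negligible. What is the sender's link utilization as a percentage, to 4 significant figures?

t_tx = L/R = 800/6430000000 = 1.24417e-07 s.
t_prop = 11000000/194000000 = 0.056701 s; RTT = 0.113402 s.
Cycle = t_tx + RTT = 0.113402 s.
Utilization = t_tx / cycle = 1.24417e-07/0.113402 = 0.0001097 %.

0.0001097 %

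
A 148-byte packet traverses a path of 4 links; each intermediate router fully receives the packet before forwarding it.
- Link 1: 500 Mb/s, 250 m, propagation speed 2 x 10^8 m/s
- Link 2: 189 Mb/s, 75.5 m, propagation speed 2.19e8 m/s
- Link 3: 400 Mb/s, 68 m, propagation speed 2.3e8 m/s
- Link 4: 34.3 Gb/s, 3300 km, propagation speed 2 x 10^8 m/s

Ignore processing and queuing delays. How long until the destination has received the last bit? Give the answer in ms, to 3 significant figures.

16.5 ms

L = 148 × 8 = 1184 bits.
Transmission delays (L/R per hop): 0.002368, 0.00626455, 0.00296, 3.4519e-05 ms; sum = 0.0116271 ms.
Propagation delays (d/s per hop): 0.00125, 0.000344749, 0.000295652, 16.5 ms; sum = 16.5019 ms.
End-to-end = 16.5 ms.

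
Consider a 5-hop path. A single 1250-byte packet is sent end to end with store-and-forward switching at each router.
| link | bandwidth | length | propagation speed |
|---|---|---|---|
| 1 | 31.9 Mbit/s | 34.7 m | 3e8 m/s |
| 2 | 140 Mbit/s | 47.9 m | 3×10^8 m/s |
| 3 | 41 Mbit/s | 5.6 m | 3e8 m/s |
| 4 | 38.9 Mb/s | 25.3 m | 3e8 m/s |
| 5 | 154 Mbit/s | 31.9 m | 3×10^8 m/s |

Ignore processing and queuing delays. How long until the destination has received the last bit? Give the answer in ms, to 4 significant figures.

0.9513 ms

L = 1250 × 8 = 10000 bits.
Transmission delays (L/R per hop): 0.31348, 0.0714286, 0.243902, 0.257069, 0.0649351 ms; sum = 0.950815 ms.
Propagation delays (d/s per hop): 0.000115667, 0.000159667, 1.86667e-05, 8.43333e-05, 0.000106333 ms; sum = 0.000484667 ms.
End-to-end = 0.9513 ms.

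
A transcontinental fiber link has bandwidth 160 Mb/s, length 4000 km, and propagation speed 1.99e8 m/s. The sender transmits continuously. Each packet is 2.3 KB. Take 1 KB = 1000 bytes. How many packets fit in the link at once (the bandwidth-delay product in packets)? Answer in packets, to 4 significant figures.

Propagation delay = 4000000 / 199000000 = 0.0201005 s.
BDP = R × t_prop = 160000000 × 0.0201005 = 3216080 bits.
In packets of 18400 bits: 174.8 packets.

174.8 packets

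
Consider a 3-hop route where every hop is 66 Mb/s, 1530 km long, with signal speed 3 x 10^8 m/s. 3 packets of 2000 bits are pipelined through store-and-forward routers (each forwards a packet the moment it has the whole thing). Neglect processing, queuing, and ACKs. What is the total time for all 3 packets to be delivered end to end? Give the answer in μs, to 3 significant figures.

Per-hop transmission t_tx = L/R = 2000/66000000 = 30.303 μs.
Per-hop propagation t_prop = 1530000/300000000 = 5100 μs.
Pipeline fill: first packet needs 3·t_tx to clear all hops; remaining 2 packets each add one t_tx.
Total = (3+3-1)·t_tx + 3·t_prop = 5·30.303 + 3·5100 = 15500 μs.

15500 μs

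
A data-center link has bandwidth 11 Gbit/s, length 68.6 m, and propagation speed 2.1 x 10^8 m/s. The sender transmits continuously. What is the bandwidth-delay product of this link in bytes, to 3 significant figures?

449 bytes

Propagation delay = 68.6 / 210000000 = 3.26667e-07 s.
BDP = R × t_prop = 11000000000 × 3.26667e-07 = 3593.33 bits.
In bytes: 3593.33/8 = 449 bytes.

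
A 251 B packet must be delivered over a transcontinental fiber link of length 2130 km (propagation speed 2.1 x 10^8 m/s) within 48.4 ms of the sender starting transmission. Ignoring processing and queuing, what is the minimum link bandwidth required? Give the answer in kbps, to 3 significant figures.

L = 2008 bits.
Propagation delay = 2130000 / 210000000 = 10.1429 ms.
Transmission budget = 48.4 − 10.1429 = 38.2571 ms.
R ≥ L / t_tx = 2008 bits / 0.0382571 s = 52.5 kbps.

52.5 kbps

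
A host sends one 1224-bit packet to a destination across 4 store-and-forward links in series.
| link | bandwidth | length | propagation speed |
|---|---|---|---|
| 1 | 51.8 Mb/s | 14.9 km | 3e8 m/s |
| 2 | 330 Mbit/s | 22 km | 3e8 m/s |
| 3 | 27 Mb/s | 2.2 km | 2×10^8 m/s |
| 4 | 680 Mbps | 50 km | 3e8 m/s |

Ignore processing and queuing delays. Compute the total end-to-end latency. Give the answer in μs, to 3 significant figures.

Transmission delays (L/R per hop): 23.6293, 3.70909, 45.3333, 1.8 μs; sum = 74.4718 μs.
Propagation delays (d/s per hop): 49.6667, 73.3333, 11, 166.667 μs; sum = 300.667 μs.
End-to-end = 375 μs.

375 μs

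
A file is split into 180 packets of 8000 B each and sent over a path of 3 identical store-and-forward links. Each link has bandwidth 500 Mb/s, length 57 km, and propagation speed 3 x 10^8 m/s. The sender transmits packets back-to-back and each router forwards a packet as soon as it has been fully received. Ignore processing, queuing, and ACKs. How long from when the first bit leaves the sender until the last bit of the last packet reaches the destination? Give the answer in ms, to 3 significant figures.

23.9 ms

Per-hop transmission t_tx = L/R = 64000/500000000 = 0.128 ms.
Per-hop propagation t_prop = 57000/300000000 = 0.19 ms.
Pipeline fill: first packet needs 3·t_tx to clear all hops; remaining 179 packets each add one t_tx.
Total = (3+180-1)·t_tx + 3·t_prop = 182·0.128 + 3·0.19 = 23.9 ms.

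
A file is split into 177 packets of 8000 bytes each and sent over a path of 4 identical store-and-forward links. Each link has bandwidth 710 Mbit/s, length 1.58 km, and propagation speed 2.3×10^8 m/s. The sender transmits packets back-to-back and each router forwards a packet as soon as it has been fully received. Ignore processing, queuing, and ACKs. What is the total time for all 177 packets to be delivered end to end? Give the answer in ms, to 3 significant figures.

Per-hop transmission t_tx = L/R = 64000/710000000 = 0.0901408 ms.
Per-hop propagation t_prop = 1580/2.3e+08 = 0.00686957 ms.
Pipeline fill: first packet needs 4·t_tx to clear all hops; remaining 176 packets each add one t_tx.
Total = (4+177-1)·t_tx + 4·t_prop = 180·0.0901408 + 4·0.00686957 = 16.3 ms.

16.3 ms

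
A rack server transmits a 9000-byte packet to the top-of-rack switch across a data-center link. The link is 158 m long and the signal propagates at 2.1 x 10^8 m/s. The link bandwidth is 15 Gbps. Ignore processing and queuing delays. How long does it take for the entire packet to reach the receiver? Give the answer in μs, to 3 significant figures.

L = 9000 × 8 = 72000 bits.
Transmission delay = L/R = 72000 / 15000000000 = 4.8 μs.
Propagation delay = d/s = 158 m / 210000000 m/s = 0.752381 μs.
Total = 5.55 μs.

5.55 μs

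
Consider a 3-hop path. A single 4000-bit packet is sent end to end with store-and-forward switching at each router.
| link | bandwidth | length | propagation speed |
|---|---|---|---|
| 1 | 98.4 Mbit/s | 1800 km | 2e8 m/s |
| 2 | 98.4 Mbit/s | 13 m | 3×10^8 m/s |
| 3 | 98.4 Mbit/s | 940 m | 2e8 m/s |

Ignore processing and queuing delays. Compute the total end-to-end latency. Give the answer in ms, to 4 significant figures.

9.127 ms

Transmission delay per hop = L/R = 4000/98400000 = 0.0406504 ms; 3 hops → 0.121951 ms.
Propagation delays (d/s per hop): 9, 4.33333e-05, 0.0047 ms; sum = 9.00474 ms.
End-to-end = 9.127 ms.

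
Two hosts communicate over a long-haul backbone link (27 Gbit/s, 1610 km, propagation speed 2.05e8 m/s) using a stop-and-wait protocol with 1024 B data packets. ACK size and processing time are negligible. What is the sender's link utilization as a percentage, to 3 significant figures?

t_tx = L/R = 8192/27000000000 = 3.03407e-07 s.
t_prop = 1610000/2.05e+08 = 0.00785366 s; RTT = 0.0157073 s.
Cycle = t_tx + RTT = 0.0157076 s.
Utilization = t_tx / cycle = 3.03407e-07/0.0157076 = 0.00193 %.

0.00193 %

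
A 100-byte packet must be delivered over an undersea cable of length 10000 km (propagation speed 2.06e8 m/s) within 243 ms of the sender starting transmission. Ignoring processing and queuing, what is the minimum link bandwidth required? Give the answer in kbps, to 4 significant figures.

L = 800 bits.
Propagation delay = 10000000 / 206000000 = 48.5437 ms.
Transmission budget = 243 − 48.5437 = 194.456 ms.
R ≥ L / t_tx = 800 bits / 0.194456 s = 4.114 kbps.

4.114 kbps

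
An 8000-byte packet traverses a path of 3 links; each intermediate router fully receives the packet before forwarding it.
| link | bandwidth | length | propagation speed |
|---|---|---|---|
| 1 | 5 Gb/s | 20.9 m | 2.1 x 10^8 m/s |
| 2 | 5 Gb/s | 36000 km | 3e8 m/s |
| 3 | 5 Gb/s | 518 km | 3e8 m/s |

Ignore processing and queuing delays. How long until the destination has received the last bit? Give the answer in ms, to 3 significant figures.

L = 8000 × 8 = 64000 bits.
Transmission delay per hop = L/R = 64000/5000000000 = 0.0128 ms; 3 hops → 0.0384 ms.
Propagation delays (d/s per hop): 9.95238e-05, 120, 1.72667 ms; sum = 121.727 ms.
End-to-end = 122 ms.

122 ms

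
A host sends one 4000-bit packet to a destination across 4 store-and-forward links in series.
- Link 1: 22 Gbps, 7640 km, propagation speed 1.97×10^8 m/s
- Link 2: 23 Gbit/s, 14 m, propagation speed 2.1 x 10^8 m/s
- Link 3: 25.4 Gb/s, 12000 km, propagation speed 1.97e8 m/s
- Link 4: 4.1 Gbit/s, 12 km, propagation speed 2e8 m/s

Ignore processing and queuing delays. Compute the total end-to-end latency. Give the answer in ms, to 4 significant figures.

Transmission delays (L/R per hop): 0.000181818, 0.000173913, 0.00015748, 0.00097561 ms; sum = 0.00148882 ms.
Propagation delays (d/s per hop): 38.7817, 6.66667e-05, 60.9137, 0.06 ms; sum = 99.7555 ms.
End-to-end = 99.76 ms.

99.76 ms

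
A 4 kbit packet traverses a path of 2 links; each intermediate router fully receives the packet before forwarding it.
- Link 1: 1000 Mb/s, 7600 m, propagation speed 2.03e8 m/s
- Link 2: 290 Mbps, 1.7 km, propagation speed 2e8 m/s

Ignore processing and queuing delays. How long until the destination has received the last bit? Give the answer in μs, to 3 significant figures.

L = 4000 bits.
Transmission delays (L/R per hop): 4, 13.7931 μs; sum = 17.7931 μs.
Propagation delays (d/s per hop): 37.4384, 8.5 μs; sum = 45.9384 μs.
End-to-end = 63.7 μs.

63.7 μs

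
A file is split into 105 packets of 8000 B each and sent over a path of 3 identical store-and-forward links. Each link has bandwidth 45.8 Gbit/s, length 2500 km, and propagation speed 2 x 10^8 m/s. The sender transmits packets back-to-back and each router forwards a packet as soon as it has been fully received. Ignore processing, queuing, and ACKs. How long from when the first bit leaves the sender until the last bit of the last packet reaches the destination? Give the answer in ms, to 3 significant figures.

37.6 ms

Per-hop transmission t_tx = L/R = 64000/45800000000 = 0.00139738 ms.
Per-hop propagation t_prop = 2500000/200000000 = 12.5 ms.
Pipeline fill: first packet needs 3·t_tx to clear all hops; remaining 104 packets each add one t_tx.
Total = (3+105-1)·t_tx + 3·t_prop = 107·0.00139738 + 3·12.5 = 37.6 ms.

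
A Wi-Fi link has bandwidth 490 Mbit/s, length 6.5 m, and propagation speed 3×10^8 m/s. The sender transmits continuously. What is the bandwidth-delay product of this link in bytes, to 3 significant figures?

Propagation delay = 6.5 / 300000000 = 2.16667e-08 s.
BDP = R × t_prop = 490000000 × 2.16667e-08 = 10.6167 bits.
In bytes: 10.6167/8 = 1.33 bytes.

1.33 bytes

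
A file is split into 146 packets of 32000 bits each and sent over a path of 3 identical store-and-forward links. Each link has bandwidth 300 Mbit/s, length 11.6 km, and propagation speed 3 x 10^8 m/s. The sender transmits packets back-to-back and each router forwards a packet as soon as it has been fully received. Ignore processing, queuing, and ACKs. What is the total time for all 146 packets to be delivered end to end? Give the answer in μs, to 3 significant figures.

15900 μs

Per-hop transmission t_tx = L/R = 32000/300000000 = 106.667 μs.
Per-hop propagation t_prop = 11600/300000000 = 38.6667 μs.
Pipeline fill: first packet needs 3·t_tx to clear all hops; remaining 145 packets each add one t_tx.
Total = (3+146-1)·t_tx + 3·t_prop = 148·106.667 + 3·38.6667 = 15900 μs.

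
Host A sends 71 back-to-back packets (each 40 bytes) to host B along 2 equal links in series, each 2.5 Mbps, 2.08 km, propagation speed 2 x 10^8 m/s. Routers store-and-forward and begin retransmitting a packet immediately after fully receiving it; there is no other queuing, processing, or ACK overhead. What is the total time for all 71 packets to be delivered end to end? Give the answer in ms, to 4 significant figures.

Per-hop transmission t_tx = L/R = 320/2500000 = 0.128 ms.
Per-hop propagation t_prop = 2080/200000000 = 0.0104 ms.
Pipeline fill: first packet needs 2·t_tx to clear all hops; remaining 70 packets each add one t_tx.
Total = (2+71-1)·t_tx + 2·t_prop = 72·0.128 + 2·0.0104 = 9.237 ms.

9.237 ms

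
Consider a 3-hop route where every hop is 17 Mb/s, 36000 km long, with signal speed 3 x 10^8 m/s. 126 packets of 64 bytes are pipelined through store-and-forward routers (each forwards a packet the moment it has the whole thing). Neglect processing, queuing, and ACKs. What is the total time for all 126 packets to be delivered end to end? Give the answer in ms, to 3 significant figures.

364 ms

Per-hop transmission t_tx = L/R = 512/17000000 = 0.0301176 ms.
Per-hop propagation t_prop = 36000000/300000000 = 120 ms.
Pipeline fill: first packet needs 3·t_tx to clear all hops; remaining 125 packets each add one t_tx.
Total = (3+126-1)·t_tx + 3·t_prop = 128·0.0301176 + 3·120 = 364 ms.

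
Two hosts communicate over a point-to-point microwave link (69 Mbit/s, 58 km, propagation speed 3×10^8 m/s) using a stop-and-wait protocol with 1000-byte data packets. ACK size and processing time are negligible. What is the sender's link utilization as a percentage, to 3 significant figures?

t_tx = L/R = 8000/69000000 = 0.000115942 s.
t_prop = 58000/300000000 = 0.000193333 s; RTT = 0.000386667 s.
Cycle = t_tx + RTT = 0.000502609 s.
Utilization = t_tx / cycle = 0.000115942/0.000502609 = 23.1 %.

23.1 %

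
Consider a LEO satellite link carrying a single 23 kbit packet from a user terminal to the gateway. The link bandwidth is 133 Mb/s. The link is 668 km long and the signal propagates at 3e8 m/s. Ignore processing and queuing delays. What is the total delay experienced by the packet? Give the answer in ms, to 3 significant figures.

2.40 ms

L = 23000 bits.
Transmission delay = L/R = 23000 / 133000000 = 0.172932 ms.
Propagation delay = d/s = 668000 m / 300000000 m/s = 2.22667 ms.
Total = 2.40 ms.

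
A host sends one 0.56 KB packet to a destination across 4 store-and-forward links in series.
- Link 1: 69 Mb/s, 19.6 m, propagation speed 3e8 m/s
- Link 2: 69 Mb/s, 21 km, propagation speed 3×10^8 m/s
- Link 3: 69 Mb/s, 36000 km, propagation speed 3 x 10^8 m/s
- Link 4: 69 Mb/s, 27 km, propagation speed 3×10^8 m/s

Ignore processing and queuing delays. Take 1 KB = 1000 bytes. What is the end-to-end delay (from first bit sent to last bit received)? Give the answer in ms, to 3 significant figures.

120 ms

L = 4480 bits.
Transmission delay per hop = L/R = 4480/69000000 = 0.0649275 ms; 4 hops → 0.25971 ms.
Propagation delays (d/s per hop): 6.53333e-05, 0.07, 120, 0.09 ms; sum = 120.16 ms.
End-to-end = 120 ms.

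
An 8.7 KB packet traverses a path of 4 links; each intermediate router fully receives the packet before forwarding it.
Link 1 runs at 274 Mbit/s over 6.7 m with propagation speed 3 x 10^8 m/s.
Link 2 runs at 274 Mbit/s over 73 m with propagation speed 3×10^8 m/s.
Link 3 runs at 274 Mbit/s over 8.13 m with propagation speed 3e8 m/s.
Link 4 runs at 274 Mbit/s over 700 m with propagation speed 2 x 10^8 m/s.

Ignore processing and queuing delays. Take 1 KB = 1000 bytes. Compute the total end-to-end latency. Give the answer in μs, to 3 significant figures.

L = 69600 bits.
Transmission delay per hop = L/R = 69600/274000000 = 254.015 μs; 4 hops → 1016.06 μs.
Propagation delays (d/s per hop): 0.0223333, 0.243333, 0.0271, 3.5 μs; sum = 3.79277 μs.
End-to-end = 1020 μs.

1020 μs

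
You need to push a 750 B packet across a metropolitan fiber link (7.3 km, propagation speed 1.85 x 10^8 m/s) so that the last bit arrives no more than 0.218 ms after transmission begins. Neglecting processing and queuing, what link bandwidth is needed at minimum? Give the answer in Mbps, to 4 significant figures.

L = 6000 bits.
Propagation delay = 7300 / 185000000 = 0.0394595 ms.
Transmission budget = 0.218 − 0.0394595 = 0.178541 ms.
R ≥ L / t_tx = 6000 bits / 0.000178541 s = 33.61 Mbps.

33.61 Mbps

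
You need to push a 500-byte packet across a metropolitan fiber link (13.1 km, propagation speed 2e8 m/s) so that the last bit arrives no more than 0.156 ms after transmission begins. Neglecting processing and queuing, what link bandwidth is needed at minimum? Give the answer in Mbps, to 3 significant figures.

L = 4000 bits.
Propagation delay = 13100 / 200000000 = 0.0655 ms.
Transmission budget = 0.156 − 0.0655 = 0.0905 ms.
R ≥ L / t_tx = 4000 bits / 9.05e-05 s = 44.2 Mbps.

44.2 Mbps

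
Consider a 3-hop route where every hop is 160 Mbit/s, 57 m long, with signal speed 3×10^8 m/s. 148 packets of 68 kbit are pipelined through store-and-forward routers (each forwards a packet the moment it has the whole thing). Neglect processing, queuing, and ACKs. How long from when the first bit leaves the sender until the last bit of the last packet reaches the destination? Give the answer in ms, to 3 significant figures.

63.8 ms

Per-hop transmission t_tx = L/R = 68000/160000000 = 0.425 ms.
Per-hop propagation t_prop = 57/300000000 = 0.00019 ms.
Pipeline fill: first packet needs 3·t_tx to clear all hops; remaining 147 packets each add one t_tx.
Total = (3+148-1)·t_tx + 3·t_prop = 150·0.425 + 3·0.00019 = 63.8 ms.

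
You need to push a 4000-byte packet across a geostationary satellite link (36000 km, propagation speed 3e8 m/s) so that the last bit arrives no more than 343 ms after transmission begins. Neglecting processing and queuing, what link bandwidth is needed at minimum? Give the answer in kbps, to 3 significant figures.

143 kbps

L = 32000 bits.
Propagation delay = 36000000 / 300000000 = 120 ms.
Transmission budget = 343 − 120 = 223 ms.
R ≥ L / t_tx = 32000 bits / 0.223 s = 143 kbps.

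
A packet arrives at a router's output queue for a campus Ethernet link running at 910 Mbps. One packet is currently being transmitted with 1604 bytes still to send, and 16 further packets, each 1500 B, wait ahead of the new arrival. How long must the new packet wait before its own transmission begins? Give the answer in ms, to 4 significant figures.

Each queued packet: L/R = 12000/910000000 = 0.0131868 ms.
16 queued → 0.210989 ms.
Plus remaining 12832 bits of current packet: 0.0141011 ms.
Queuing delay = 0.2251 ms.

0.2251 ms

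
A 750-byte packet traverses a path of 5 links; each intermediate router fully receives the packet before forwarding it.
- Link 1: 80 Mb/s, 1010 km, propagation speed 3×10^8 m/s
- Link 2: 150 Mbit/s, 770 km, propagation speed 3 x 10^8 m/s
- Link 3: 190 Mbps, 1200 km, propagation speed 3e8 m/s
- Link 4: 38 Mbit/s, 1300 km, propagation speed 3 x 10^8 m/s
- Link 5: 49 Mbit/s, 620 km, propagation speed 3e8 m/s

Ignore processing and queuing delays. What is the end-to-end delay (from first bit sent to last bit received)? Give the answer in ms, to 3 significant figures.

16.8 ms

L = 750 × 8 = 6000 bits.
Transmission delays (L/R per hop): 0.075, 0.04, 0.0315789, 0.157895, 0.122449 ms; sum = 0.426923 ms.
Propagation delays (d/s per hop): 3.36667, 2.56667, 4, 4.33333, 2.06667 ms; sum = 16.3333 ms.
End-to-end = 16.8 ms.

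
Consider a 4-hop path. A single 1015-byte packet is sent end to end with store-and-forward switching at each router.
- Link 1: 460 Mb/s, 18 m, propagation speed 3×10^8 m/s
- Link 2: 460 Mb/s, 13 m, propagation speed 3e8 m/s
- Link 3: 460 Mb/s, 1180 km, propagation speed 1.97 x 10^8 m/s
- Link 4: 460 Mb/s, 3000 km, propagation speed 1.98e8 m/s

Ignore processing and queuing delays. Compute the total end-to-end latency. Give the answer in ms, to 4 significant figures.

L = 1015 × 8 = 8120 bits.
Transmission delay per hop = L/R = 8120/460000000 = 0.0176522 ms; 4 hops → 0.0706087 ms.
Propagation delays (d/s per hop): 6e-05, 4.33333e-05, 5.98985, 15.1515 ms; sum = 21.1415 ms.
End-to-end = 21.21 ms.

21.21 ms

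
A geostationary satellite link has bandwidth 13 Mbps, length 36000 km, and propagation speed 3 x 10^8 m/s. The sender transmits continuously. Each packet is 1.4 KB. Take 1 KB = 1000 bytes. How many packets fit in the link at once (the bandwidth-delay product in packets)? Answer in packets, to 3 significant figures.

139 packets

Propagation delay = 36000000 / 300000000 = 0.12 s.
BDP = R × t_prop = 13000000 × 0.12 = 1560000 bits.
In packets of 11200 bits: 139 packets.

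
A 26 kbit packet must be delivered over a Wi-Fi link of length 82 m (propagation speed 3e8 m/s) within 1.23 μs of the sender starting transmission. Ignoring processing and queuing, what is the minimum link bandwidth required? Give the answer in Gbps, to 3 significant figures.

Propagation delay = 82 / 300000000 = 0.273333 μs.
Transmission budget = 1.23 − 0.273333 = 0.956667 μs.
R ≥ L / t_tx = 26000 bits / 9.56667e-07 s = 27.2 Gbps.

27.2 Gbps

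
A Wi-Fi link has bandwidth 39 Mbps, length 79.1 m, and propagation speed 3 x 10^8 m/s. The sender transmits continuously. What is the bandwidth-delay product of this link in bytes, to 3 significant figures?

Propagation delay = 79.1 / 300000000 = 2.63667e-07 s.
BDP = R × t_prop = 39000000 × 2.63667e-07 = 10.283 bits.
In bytes: 10.283/8 = 1.29 bytes.

1.29 bytes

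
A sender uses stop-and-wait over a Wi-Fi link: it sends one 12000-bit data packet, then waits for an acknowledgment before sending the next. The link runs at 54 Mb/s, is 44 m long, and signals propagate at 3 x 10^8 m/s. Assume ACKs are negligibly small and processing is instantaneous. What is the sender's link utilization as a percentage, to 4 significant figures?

99.87 %

t_tx = L/R = 12000/54000000 = 0.000222222 s.
t_prop = 44/300000000 = 1.46667e-07 s; RTT = 2.93333e-07 s.
Cycle = t_tx + RTT = 0.000222516 s.
Utilization = t_tx / cycle = 0.000222222/0.000222516 = 99.87 %.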